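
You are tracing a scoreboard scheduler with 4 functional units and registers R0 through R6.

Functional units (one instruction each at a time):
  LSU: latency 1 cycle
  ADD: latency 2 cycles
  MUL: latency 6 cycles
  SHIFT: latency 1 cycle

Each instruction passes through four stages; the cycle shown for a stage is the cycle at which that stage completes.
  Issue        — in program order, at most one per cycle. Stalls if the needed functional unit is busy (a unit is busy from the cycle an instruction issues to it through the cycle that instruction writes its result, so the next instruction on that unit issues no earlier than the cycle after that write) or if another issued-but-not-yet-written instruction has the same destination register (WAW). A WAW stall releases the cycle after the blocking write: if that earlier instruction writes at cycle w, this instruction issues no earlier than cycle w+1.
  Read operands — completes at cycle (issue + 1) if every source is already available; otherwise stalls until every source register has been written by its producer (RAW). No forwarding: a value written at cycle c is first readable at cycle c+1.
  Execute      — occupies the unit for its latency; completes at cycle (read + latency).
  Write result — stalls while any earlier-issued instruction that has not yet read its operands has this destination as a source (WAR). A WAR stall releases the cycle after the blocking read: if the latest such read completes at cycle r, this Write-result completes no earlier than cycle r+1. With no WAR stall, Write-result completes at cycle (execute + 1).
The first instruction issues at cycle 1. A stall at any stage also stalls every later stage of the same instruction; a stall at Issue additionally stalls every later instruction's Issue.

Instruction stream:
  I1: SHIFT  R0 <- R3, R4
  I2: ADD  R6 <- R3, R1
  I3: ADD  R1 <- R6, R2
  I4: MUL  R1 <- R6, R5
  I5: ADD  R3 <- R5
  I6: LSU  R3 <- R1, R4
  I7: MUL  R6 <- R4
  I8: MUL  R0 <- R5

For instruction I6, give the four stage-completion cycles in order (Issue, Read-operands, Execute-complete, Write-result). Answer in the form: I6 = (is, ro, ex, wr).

I6 = (18, 21, 22, 23)

I1 -> (1, 2, 3, 4)
I2 -> (2, 3, 5, 6)
I3 -> (7, 8, 10, 11)  // struct: ADD busy until I2 writes@6
I4 -> (12, 13, 19, 20)  // WAW R1: wait I3 write@11
I5 -> (13, 14, 16, 17)
I6 -> (18, 21, 22, 23)  // WAW R3: wait I5 write@17, RAW R1: wait I4 write@20
I7 -> (21, 22, 28, 29)  // struct: MUL busy until I4 writes@20
I8 -> (30, 31, 37, 38)  // struct: MUL busy until I7 writes@29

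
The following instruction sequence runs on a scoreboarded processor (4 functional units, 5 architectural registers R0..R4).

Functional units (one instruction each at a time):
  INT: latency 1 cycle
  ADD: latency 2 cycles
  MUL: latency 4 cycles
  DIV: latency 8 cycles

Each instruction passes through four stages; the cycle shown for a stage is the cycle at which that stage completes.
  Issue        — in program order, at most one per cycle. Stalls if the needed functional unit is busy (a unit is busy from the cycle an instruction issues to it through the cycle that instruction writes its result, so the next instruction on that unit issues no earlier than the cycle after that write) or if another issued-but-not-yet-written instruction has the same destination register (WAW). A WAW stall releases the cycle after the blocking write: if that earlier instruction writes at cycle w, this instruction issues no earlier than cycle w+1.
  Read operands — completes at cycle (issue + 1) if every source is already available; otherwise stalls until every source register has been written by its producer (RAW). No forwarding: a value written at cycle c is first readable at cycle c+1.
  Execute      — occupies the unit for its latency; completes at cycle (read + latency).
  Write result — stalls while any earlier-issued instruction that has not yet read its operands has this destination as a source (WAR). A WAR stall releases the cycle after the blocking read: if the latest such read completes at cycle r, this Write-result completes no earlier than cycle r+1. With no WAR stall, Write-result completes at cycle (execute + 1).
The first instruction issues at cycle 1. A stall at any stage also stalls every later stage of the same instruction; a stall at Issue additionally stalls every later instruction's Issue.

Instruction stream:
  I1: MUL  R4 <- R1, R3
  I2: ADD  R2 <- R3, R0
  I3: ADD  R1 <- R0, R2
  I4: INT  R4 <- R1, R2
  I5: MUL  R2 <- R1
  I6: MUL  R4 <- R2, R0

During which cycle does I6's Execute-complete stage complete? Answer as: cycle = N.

cycle = 23

I1: IS=1 RO=2 EX=6 WR=7
I2: IS=2 RO=3 EX=5 WR=6
I3: IS=7 RO=8 EX=10 WR=11  [struct: ADD busy until I2 writes@6]
I4: IS=8 RO=12 EX=13 WR=14  [RAW R1: wait I3 write@11]
I5: IS=9 RO=12 EX=16 WR=17  [RAW R1: wait I3 write@11]
I6: IS=18 RO=19 EX=23 WR=24  [struct: MUL busy until I5 writes@17]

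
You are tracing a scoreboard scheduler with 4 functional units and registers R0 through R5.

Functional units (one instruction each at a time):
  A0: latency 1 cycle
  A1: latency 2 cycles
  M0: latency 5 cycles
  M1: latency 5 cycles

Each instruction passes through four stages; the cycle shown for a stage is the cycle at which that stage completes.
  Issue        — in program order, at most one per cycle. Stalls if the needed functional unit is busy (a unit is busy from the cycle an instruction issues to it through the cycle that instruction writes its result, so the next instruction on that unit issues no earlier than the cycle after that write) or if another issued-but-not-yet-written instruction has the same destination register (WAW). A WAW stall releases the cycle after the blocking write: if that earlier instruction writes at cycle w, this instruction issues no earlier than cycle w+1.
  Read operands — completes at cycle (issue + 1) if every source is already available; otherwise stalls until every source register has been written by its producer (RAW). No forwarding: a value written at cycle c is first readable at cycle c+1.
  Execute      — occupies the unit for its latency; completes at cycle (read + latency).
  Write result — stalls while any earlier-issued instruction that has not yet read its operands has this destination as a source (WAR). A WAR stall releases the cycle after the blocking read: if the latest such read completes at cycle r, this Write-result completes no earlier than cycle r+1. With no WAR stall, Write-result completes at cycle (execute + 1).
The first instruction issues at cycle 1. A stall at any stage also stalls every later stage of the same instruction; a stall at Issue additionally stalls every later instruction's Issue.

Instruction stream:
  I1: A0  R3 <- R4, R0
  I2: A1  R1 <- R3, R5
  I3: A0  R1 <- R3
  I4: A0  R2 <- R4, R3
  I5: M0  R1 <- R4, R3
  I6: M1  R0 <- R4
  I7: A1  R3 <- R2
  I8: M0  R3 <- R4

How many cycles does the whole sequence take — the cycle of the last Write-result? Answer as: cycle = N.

cycle = 29

c1: I1 issues→A0
c2: I1 reads, I2 issues→A1
c3: I1 exec-done
c4: I1 writes R3
c5: I2 reads
c7: I2 exec-done
c8: I2 writes R1
c9: I3 issues→A0
c10: I3 reads
c11: I3 exec-done
c12: I3 writes R1
c13: I4 issues→A0
c14: I4 reads, I5 issues→M0
c15: I4 exec-done, I5 reads, I6 issues→M1
c16: I4 writes R2, I6 reads, I7 issues→A1
c17: I7 reads
c19: I7 exec-done
c20: I5 exec-done, I7 writes R3
c21: I5 writes R1, I6 exec-done
c22: I6 writes R0, I8 issues→M0
c23: I8 reads
c28: I8 exec-done
c29: I8 writes R3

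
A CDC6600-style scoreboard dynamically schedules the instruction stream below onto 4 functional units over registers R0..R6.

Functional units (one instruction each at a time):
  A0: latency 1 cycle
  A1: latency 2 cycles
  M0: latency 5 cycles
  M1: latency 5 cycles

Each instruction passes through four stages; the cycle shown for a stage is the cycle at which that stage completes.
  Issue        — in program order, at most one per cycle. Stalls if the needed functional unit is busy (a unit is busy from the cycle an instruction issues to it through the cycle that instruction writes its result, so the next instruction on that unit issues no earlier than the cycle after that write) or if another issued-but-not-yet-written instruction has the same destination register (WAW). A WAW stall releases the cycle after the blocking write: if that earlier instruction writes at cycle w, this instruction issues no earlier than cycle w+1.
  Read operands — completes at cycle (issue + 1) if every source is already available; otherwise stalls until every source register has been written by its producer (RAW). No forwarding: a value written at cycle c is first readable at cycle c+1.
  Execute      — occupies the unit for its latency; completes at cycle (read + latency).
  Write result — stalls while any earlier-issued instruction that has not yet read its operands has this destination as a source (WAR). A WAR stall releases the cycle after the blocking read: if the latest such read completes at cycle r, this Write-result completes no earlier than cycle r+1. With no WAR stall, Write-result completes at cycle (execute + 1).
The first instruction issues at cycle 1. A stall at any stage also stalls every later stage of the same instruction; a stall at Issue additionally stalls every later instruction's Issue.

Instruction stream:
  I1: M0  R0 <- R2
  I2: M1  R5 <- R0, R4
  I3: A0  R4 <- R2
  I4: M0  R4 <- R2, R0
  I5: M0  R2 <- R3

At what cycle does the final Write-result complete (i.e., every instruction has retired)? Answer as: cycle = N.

cycle = 26

t=1  issue I1 (M0)
t=2  I1 read-ops · issue I2 (M1)
t=3  issue I3 (A0)
t=4  I3 read-ops
t=5  I3 finished on A0
t=7  I1 finished on M0
t=8  I1→R0
t=9  I2 read-ops
t=10  I3→R4
t=11  issue I4 (M0)
t=12  I4 read-ops
t=14  I2 finished on M1
t=15  I2→R5
t=17  I4 finished on M0
t=18  I4→R4
t=19  issue I5 (M0)
t=20  I5 read-ops
t=25  I5 finished on M0
t=26  I5→R2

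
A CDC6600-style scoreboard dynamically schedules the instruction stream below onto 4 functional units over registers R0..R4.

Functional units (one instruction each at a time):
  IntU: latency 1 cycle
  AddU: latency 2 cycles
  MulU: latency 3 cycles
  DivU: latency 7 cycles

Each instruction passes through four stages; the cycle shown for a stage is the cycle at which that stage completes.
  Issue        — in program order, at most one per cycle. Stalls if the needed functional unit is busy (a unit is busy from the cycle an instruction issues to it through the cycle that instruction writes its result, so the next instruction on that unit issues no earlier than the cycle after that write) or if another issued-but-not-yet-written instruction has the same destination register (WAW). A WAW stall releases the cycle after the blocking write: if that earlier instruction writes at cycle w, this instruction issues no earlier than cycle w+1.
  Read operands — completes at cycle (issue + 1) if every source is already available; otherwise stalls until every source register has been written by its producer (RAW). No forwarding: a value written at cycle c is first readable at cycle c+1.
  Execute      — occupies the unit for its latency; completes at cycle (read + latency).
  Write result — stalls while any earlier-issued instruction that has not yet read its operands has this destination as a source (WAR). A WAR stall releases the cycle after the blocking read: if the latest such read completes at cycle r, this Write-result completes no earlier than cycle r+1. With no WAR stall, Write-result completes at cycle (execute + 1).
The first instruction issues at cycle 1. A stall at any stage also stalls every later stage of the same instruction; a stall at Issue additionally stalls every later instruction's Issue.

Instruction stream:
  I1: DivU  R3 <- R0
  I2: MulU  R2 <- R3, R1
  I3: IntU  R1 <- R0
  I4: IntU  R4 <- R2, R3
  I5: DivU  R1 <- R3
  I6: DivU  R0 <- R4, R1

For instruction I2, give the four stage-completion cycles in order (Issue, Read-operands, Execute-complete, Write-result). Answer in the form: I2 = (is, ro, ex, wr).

I2 = (2, 11, 14, 15)

  I1 | 1 | 2 | 9 | 10
  I2 | 2 | 11 | 14 | 15   RAW R3: wait I1 write@10
  I3 | 3 | 4 | 5 | 12   WAR R1: wait I2 read@11
  I4 | 13 | 16 | 17 | 18   struct: IntU busy until I3 writes@12 · RAW R2: wait I2 write@15
  I5 | 14 | 15 | 22 | 23
  I6 | 24 | 25 | 32 | 33   struct: DivU busy until I5 writes@23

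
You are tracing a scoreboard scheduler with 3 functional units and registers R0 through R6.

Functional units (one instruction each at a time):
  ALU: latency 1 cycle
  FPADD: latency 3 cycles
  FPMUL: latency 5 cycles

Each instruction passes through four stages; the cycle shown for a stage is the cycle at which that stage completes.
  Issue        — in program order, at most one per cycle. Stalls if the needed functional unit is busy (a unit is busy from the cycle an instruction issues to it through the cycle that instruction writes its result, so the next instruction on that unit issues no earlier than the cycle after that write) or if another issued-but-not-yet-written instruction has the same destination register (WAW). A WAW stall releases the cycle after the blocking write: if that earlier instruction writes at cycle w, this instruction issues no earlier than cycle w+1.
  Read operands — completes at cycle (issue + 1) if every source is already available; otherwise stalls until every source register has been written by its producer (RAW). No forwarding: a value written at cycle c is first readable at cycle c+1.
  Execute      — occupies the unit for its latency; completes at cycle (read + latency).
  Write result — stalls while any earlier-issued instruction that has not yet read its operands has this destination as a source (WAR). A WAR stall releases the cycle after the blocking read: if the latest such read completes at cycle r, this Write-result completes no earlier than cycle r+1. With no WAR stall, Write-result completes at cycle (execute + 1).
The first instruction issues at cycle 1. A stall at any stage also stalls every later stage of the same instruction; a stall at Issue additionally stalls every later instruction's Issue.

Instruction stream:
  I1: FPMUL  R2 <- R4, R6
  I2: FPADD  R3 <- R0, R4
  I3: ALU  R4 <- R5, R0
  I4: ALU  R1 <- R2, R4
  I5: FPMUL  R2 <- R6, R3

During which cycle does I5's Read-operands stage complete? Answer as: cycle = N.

cycle = 10

t=1  I1→FPMUL
t=2  I1 RO; I2→FPADD
t=3  I2 RO; I3→ALU
t=4  I3 RO
t=5  I3 EX
t=6  I2 EX; I3 WR R4
t=7  I1 EX; I2 WR R3; I4→ALU
t=8  I1 WR R2
t=9  I4 RO; I5→FPMUL
t=10  I4 EX; I5 RO
t=11  I4 WR R1
t=15  I5 EX
t=16  I5 WR R2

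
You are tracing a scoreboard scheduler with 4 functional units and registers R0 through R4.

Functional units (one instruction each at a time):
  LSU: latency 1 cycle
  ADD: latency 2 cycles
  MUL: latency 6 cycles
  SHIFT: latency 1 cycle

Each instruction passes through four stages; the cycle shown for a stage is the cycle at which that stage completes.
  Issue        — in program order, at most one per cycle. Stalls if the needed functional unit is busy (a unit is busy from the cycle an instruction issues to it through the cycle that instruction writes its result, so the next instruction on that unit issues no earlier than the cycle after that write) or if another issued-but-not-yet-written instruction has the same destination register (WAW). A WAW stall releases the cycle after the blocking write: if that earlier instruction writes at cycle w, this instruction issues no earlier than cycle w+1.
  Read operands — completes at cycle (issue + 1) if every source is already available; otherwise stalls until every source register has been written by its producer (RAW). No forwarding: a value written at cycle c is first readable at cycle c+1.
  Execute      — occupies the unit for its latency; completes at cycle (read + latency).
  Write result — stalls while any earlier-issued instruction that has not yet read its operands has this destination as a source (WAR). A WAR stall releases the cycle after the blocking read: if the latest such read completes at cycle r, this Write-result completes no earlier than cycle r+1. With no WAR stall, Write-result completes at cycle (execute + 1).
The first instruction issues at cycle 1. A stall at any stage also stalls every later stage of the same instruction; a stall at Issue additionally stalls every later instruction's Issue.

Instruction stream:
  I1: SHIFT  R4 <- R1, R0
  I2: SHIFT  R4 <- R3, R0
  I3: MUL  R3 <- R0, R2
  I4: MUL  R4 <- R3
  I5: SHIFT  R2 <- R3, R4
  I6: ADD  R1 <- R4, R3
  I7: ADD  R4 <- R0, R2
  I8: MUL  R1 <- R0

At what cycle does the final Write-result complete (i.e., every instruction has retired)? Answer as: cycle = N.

I1 -> (1, 2, 3, 4)
I2 -> (5, 6, 7, 8)  // struct: SHIFT busy until I1 writes@4
I3 -> (6, 7, 13, 14)
I4 -> (15, 16, 22, 23)  // struct: MUL busy until I3 writes@14
I5 -> (16, 24, 25, 26)  // RAW R4: wait I4 write@23
I6 -> (17, 24, 26, 27)  // RAW R4: wait I4 write@23
I7 -> (28, 29, 31, 32)  // struct: ADD busy until I6 writes@27
I8 -> (29, 30, 36, 37)

cycle = 37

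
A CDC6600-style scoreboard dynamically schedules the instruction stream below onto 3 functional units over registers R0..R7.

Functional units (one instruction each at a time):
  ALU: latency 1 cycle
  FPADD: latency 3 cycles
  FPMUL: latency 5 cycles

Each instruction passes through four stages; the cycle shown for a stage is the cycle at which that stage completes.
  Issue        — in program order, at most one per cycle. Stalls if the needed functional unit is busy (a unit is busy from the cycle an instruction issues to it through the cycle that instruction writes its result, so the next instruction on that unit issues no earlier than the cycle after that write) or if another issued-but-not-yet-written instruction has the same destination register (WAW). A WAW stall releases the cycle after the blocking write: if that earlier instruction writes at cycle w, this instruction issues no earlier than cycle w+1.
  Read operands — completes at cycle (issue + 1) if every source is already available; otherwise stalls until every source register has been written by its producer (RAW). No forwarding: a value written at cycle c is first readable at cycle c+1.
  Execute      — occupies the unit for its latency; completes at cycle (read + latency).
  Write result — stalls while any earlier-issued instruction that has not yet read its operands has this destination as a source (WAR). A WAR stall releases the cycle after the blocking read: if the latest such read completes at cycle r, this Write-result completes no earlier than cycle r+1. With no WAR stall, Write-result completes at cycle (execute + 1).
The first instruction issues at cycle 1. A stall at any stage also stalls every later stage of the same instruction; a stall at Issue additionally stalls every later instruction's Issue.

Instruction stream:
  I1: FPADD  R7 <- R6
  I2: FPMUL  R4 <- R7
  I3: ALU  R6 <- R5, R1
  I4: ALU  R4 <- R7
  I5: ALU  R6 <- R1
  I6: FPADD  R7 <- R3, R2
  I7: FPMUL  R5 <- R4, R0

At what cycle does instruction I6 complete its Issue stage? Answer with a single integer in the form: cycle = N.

cycle = 19

cycle 1: I1→FPADD
cycle 2: I1 RO | I2→FPMUL
cycle 3: I3→ALU
cycle 4: I3 RO
cycle 5: I1 EX | I3 EX
cycle 6: I1 WR R7 | I3 WR R6
cycle 7: I2 RO
cycle 12: I2 EX
cycle 13: I2 WR R4
cycle 14: I4→ALU
cycle 15: I4 RO
cycle 16: I4 EX
cycle 17: I4 WR R4
cycle 18: I5→ALU
cycle 19: I5 RO | I6→FPADD
cycle 20: I5 EX | I6 RO | I7→FPMUL
cycle 21: I5 WR R6 | I7 RO
cycle 23: I6 EX
cycle 24: I6 WR R7
cycle 26: I7 EX
cycle 27: I7 WR R5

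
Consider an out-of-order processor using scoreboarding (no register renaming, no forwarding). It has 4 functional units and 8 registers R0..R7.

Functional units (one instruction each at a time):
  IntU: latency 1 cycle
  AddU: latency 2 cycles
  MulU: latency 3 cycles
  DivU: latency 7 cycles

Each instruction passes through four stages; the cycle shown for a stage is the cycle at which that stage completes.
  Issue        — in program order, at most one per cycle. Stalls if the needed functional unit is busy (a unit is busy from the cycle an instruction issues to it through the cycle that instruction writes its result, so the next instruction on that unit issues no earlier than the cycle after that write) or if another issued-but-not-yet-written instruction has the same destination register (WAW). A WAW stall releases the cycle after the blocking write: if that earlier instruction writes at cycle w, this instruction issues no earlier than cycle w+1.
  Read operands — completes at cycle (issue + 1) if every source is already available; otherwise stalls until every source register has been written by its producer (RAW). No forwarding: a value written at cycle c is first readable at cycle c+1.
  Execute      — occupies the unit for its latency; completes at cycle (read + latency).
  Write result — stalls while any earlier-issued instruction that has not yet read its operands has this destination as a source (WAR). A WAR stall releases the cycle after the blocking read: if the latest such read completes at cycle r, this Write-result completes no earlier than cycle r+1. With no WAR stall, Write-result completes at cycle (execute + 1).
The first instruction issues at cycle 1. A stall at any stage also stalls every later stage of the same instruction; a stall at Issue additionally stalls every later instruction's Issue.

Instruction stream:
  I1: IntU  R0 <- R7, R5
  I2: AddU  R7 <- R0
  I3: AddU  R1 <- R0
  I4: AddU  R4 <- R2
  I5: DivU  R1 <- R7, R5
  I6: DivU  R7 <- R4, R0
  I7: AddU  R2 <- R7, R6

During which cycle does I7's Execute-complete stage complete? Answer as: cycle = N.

cycle 1: I1 issues→IntU
cycle 2: I1 reads, I2 issues→AddU
cycle 3: I1 exec-done
cycle 4: I1 writes R0
cycle 5: I2 reads
cycle 7: I2 exec-done
cycle 8: I2 writes R7
cycle 9: I3 issues→AddU
cycle 10: I3 reads
cycle 12: I3 exec-done
cycle 13: I3 writes R1
cycle 14: I4 issues→AddU
cycle 15: I4 reads, I5 issues→DivU
cycle 16: I5 reads
cycle 17: I4 exec-done
cycle 18: I4 writes R4
cycle 23: I5 exec-done
cycle 24: I5 writes R1
cycle 25: I6 issues→DivU
cycle 26: I6 reads, I7 issues→AddU
cycle 33: I6 exec-done
cycle 34: I6 writes R7
cycle 35: I7 reads
cycle 37: I7 exec-done
cycle 38: I7 writes R2

cycle = 37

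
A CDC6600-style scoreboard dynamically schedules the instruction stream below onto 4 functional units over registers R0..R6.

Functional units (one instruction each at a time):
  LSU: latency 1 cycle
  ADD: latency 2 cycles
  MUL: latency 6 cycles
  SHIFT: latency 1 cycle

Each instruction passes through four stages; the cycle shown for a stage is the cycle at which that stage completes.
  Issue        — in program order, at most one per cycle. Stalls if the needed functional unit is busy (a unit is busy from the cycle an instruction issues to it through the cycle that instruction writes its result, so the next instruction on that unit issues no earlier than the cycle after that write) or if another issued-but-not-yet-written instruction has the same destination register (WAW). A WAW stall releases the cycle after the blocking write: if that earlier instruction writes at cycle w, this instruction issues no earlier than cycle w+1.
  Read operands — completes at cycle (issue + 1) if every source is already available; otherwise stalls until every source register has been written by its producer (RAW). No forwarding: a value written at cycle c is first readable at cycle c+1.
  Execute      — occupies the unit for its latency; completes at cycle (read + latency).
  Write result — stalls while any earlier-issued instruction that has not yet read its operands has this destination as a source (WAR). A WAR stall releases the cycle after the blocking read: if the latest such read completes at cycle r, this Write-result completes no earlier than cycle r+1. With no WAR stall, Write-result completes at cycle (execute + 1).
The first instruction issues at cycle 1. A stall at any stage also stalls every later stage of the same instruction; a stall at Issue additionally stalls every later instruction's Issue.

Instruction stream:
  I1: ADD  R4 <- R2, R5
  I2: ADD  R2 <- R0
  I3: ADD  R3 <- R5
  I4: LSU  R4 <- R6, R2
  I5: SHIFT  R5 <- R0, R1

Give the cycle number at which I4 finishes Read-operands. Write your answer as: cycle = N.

cycle = 13

1) issue 1, read 2, done 4, write 5
2) issue 6, read 7, done 9, write 10  <struct: ADD busy until I1 writes@5>
3) issue 11, read 12, done 14, write 15  <struct: ADD busy until I2 writes@10>
4) issue 12, read 13, done 14, write 15
5) issue 13, read 14, done 15, write 16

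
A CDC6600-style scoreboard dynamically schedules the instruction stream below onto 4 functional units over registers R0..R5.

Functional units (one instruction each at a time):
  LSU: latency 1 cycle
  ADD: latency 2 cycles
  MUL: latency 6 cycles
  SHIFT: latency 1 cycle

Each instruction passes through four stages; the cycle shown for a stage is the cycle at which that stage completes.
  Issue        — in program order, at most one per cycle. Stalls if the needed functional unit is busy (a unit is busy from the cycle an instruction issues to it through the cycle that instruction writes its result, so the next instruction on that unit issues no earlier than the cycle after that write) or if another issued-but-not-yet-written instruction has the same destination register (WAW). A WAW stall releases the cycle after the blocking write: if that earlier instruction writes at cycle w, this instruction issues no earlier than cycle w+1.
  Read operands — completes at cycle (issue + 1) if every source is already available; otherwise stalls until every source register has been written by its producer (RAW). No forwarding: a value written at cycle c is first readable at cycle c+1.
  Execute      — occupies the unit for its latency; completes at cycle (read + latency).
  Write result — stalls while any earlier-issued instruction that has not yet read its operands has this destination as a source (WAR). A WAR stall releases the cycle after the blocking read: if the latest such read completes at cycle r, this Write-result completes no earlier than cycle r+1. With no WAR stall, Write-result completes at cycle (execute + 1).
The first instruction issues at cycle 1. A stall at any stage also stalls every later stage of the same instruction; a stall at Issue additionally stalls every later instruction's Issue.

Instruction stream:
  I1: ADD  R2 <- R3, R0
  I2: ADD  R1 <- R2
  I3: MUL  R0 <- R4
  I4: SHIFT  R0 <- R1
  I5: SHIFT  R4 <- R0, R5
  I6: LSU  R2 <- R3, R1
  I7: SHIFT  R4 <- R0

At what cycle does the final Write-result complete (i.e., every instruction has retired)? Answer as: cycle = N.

c1: issue I1 (ADD)
c2: I1 read-ops
c4: I1 finished on ADD
c5: I1→R2
c6: issue I2 (ADD)
c7: I2 read-ops | issue I3 (MUL)
c8: I3 read-ops
c9: I2 finished on ADD
c10: I2→R1
c14: I3 finished on MUL
c15: I3→R0
c16: issue I4 (SHIFT)
c17: I4 read-ops
c18: I4 finished on SHIFT
c19: I4→R0
c20: issue I5 (SHIFT)
c21: I5 read-ops | issue I6 (LSU)
c22: I5 finished on SHIFT | I6 read-ops
c23: I5→R4 | I6 finished on LSU
c24: I6→R2 | issue I7 (SHIFT)
c25: I7 read-ops
c26: I7 finished on SHIFT
c27: I7→R4

cycle = 27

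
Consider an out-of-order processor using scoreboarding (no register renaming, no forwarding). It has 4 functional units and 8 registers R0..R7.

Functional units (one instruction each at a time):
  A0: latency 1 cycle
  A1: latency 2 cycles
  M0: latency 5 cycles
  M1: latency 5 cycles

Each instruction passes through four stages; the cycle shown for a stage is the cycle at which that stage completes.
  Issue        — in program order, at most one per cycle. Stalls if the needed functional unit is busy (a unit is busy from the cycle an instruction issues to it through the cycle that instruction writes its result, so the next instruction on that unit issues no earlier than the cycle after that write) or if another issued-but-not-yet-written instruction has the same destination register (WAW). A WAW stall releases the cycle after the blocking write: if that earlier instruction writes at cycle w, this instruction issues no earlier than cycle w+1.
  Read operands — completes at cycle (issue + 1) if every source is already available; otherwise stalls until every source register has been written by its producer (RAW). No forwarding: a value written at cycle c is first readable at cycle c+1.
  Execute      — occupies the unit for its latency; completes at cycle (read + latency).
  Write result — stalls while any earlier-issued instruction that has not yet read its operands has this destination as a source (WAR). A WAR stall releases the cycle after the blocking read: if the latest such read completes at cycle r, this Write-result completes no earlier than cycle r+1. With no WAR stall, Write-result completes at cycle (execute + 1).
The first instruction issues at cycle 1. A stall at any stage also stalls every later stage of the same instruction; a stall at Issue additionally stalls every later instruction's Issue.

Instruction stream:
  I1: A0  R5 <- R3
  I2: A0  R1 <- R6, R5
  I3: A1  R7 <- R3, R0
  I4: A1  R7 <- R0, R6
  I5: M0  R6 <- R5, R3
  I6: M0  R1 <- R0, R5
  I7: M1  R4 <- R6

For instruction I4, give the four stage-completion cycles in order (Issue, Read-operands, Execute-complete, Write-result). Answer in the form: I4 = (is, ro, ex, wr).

I4 = (11, 12, 14, 15)

I1: IS=1 RO=2 EX=3 WR=4
I2: IS=5 RO=6 EX=7 WR=8  [struct: A0 busy until I1 writes@4]
I3: IS=6 RO=7 EX=9 WR=10
I4: IS=11 RO=12 EX=14 WR=15  [struct: A1 busy until I3 writes@10]
I5: IS=12 RO=13 EX=18 WR=19
I6: IS=20 RO=21 EX=26 WR=27  [struct: M0 busy until I5 writes@19]
I7: IS=21 RO=22 EX=27 WR=28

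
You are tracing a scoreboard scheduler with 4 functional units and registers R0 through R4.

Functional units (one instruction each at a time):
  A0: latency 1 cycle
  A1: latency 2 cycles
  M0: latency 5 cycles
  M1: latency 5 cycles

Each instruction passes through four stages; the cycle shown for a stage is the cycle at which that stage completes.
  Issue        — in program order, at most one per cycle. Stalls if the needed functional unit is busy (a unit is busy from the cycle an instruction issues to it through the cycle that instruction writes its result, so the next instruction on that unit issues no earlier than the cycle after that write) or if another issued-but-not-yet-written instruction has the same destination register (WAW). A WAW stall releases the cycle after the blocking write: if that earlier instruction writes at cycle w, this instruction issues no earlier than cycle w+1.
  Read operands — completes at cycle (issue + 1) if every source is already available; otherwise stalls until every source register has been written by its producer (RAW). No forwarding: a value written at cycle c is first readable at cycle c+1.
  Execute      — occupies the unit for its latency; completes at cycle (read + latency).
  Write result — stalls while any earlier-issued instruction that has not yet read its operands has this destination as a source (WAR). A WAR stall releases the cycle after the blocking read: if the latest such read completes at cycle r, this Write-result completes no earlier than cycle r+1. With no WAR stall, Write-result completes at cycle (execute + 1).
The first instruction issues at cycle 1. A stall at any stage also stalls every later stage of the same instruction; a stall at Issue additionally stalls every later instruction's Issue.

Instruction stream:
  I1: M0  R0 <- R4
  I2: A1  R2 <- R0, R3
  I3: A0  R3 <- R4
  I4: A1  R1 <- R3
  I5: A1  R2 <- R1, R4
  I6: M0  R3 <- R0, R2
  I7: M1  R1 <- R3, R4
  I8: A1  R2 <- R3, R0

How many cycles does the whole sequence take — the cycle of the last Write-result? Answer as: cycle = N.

c1: issue I1 (M0)
c2: I1 read-ops, issue I2 (A1)
c3: issue I3 (A0)
c4: I3 read-ops
c5: I3 finished on A0
c7: I1 finished on M0
c8: I1→R0
c9: I2 read-ops
c10: I3→R3
c11: I2 finished on A1
c12: I2→R2
c13: issue I4 (A1)
c14: I4 read-ops
c16: I4 finished on A1
c17: I4→R1
c18: issue I5 (A1)
c19: I5 read-ops, issue I6 (M0)
c20: issue I7 (M1)
c21: I5 finished on A1
c22: I5→R2
c23: I6 read-ops, issue I8 (A1)
c28: I6 finished on M0
c29: I6→R3
c30: I7 read-ops, I8 read-ops
c32: I8 finished on A1
c33: I8→R2
c35: I7 finished on M1
c36: I7→R1

cycle = 36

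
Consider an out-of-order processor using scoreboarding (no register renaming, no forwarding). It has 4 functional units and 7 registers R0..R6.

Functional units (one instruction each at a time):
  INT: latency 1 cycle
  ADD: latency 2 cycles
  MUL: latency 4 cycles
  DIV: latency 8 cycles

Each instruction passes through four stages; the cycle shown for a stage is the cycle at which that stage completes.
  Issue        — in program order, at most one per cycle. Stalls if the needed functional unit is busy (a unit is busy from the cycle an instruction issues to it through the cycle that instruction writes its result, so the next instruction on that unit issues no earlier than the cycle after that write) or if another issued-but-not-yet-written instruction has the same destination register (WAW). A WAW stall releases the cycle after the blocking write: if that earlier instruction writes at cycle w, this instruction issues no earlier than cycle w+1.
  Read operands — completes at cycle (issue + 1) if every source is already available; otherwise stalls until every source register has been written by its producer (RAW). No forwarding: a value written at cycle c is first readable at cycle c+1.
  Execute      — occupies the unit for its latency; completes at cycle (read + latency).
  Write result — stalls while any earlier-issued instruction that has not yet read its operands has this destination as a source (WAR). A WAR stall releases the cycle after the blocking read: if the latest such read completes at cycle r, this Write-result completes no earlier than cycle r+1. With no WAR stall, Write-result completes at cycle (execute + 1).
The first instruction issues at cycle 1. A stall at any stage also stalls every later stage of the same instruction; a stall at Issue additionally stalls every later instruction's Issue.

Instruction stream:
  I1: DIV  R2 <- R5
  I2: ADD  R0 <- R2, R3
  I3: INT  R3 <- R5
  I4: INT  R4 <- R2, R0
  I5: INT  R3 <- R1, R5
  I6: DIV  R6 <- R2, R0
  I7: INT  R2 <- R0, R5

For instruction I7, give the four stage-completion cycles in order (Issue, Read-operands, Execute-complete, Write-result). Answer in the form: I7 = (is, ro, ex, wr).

I7 = (23, 24, 25, 26)

[1] I1→DIV
[2] I1 RO, I2→ADD
[3] I3→INT
[4] I3 RO
[5] I3 EX
[10] I1 EX
[11] I1 WR R2
[12] I2 RO
[13] I3 WR R3
[14] I2 EX, I4→INT
[15] I2 WR R0
[16] I4 RO
[17] I4 EX
[18] I4 WR R4
[19] I5→INT
[20] I5 RO, I6→DIV
[21] I5 EX, I6 RO
[22] I5 WR R3
[23] I7→INT
[24] I7 RO
[25] I7 EX
[26] I7 WR R2
[29] I6 EX
[30] I6 WR R6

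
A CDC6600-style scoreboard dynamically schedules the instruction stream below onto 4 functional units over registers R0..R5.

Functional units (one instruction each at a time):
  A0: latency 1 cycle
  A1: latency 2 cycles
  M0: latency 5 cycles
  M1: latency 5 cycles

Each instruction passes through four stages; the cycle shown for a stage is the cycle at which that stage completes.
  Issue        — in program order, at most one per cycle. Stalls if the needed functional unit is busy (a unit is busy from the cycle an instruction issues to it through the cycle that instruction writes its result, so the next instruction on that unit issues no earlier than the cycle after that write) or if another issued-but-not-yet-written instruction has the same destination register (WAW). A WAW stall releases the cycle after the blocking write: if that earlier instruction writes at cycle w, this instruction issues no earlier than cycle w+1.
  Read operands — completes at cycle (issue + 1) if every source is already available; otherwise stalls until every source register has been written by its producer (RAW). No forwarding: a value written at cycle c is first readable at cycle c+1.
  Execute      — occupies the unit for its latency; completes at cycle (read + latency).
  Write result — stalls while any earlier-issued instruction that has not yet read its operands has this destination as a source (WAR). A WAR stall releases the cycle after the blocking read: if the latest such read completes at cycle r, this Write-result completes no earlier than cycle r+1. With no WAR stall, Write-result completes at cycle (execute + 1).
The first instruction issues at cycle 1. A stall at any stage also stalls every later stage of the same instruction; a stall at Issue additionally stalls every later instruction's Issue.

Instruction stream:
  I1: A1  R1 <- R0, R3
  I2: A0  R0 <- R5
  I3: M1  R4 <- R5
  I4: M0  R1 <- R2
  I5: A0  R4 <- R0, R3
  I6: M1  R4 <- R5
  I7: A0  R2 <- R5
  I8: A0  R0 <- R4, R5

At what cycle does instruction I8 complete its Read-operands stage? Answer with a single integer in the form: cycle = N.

cycle 1: I1 issues→A1
cycle 2: I1 reads · I2 issues→A0
cycle 3: I2 reads · I3 issues→M1
cycle 4: I1 exec-done · I2 exec-done · I3 reads
cycle 5: I1 writes R1 · I2 writes R0
cycle 6: I4 issues→M0
cycle 7: I4 reads
cycle 9: I3 exec-done
cycle 10: I3 writes R4
cycle 11: I5 issues→A0
cycle 12: I4 exec-done · I5 reads
cycle 13: I4 writes R1 · I5 exec-done
cycle 14: I5 writes R4
cycle 15: I6 issues→M1
cycle 16: I6 reads · I7 issues→A0
cycle 17: I7 reads
cycle 18: I7 exec-done
cycle 19: I7 writes R2
cycle 20: I8 issues→A0
cycle 21: I6 exec-done
cycle 22: I6 writes R4
cycle 23: I8 reads
cycle 24: I8 exec-done
cycle 25: I8 writes R0

cycle = 23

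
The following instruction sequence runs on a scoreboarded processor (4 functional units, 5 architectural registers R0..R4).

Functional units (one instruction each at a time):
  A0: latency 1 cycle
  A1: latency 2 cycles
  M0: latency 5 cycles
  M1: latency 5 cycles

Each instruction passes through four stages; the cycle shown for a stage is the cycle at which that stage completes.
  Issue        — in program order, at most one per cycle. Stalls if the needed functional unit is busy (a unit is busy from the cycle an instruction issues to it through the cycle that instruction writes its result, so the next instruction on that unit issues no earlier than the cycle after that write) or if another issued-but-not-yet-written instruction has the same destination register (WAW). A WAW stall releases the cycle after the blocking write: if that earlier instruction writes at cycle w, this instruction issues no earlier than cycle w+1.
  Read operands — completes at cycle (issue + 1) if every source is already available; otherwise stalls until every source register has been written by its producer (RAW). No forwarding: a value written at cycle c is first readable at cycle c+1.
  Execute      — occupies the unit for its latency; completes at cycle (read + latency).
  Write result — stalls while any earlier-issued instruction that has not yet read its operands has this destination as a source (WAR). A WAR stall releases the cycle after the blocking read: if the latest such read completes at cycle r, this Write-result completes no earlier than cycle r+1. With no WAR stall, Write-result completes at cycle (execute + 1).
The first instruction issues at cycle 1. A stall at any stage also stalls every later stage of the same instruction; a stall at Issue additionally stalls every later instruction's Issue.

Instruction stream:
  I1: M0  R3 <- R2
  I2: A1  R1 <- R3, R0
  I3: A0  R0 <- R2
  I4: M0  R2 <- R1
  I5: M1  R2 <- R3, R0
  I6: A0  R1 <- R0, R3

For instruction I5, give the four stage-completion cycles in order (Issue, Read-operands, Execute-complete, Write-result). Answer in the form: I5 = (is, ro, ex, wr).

I5 = (20, 21, 26, 27)

I1  is:1  ro:2  ex:7  wr:8
I2  is:2  ro:9  ex:11  wr:12  — RAW R3: wait I1 write@8
I3  is:3  ro:4  ex:5  wr:10  — WAR R0: wait I2 read@9
I4  is:9  ro:13  ex:18  wr:19  — struct: M0 busy until I1 writes@8, RAW R1: wait I2 write@12
I5  is:20  ro:21  ex:26  wr:27  — WAW R2: wait I4 write@19
I6  is:21  ro:22  ex:23  wr:24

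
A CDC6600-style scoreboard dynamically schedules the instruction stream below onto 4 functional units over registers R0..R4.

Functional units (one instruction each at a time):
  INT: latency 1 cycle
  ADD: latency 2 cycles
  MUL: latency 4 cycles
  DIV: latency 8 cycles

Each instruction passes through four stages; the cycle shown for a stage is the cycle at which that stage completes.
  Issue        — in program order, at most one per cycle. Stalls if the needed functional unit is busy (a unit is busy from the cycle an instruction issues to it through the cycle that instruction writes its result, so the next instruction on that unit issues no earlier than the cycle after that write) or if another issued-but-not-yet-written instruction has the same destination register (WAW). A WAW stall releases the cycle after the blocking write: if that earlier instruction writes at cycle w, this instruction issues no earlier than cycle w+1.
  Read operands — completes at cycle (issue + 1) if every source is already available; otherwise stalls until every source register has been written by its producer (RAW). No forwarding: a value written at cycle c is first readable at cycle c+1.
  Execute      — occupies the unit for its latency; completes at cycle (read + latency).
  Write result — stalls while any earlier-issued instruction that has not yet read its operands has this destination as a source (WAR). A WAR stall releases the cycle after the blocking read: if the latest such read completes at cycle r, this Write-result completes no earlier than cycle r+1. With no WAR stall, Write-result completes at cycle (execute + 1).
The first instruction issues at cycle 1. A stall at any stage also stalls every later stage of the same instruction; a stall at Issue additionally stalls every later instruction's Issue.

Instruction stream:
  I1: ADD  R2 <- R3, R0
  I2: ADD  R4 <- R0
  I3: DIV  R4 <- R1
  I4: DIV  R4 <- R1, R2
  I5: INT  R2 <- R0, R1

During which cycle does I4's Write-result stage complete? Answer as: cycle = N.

cycle = 32

I1 -> (1, 2, 4, 5)
I2 -> (6, 7, 9, 10)  // struct: ADD busy until I1 writes@5
I3 -> (11, 12, 20, 21)  // WAW R4: wait I2 write@10
I4 -> (22, 23, 31, 32)  // struct: DIV busy until I3 writes@21
I5 -> (23, 24, 25, 26)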